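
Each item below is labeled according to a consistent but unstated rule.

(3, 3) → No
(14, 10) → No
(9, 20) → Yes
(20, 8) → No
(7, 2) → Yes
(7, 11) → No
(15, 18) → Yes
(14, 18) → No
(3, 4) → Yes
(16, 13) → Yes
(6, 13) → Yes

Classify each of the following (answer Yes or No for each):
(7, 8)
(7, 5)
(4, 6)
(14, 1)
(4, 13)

Yes, No, No, Yes, Yes

The simplest hypothesis consistent with all the labels is: sum is odd.
(7, 8) — 7+8 = 15, hence Yes. (7, 5) — 7+5 = 12, hence No. (4, 6) — 4+6 = 10, hence No. (14, 1) — 14+1 = 15, hence Yes. (4, 13) — 4+13 = 17, hence Yes.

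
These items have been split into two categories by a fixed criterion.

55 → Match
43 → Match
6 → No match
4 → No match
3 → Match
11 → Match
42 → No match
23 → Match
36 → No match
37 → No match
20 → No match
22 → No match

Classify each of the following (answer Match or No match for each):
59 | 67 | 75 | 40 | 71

Match, Match, Match, No match, Match

The pattern is that an item is 'Match' exactly when: ≡ 3 (mod 4).
59: 59 mod 4 = 3 — fits, so Match. 67: 67 mod 4 = 3 — fits, so Match. 75: 75 mod 4 = 3 — fits, so Match. 40: 40 mod 4 = 0 — doesn't match, so No match. 71: 71 mod 4 = 3 — fits, so Match.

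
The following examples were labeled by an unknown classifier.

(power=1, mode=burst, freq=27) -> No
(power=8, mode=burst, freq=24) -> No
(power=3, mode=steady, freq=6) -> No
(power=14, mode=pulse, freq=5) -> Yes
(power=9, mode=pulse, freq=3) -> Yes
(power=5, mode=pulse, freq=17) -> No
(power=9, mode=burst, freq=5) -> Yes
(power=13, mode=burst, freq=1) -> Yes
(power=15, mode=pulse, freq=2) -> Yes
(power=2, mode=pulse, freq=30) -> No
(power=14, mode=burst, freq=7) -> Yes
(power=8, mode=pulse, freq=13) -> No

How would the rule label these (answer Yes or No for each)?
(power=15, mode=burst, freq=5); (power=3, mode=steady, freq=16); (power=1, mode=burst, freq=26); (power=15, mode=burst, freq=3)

Yes, No, No, Yes

One predicate separates the groups cleanly: power ≥ 9.
(power=15, mode=burst, freq=5) — power = 15, hence Yes. (power=3, mode=steady, freq=16) — power = 3, hence No. (power=1, mode=burst, freq=26) — power = 1, hence No. (power=15, mode=burst, freq=3) — power = 15, hence Yes.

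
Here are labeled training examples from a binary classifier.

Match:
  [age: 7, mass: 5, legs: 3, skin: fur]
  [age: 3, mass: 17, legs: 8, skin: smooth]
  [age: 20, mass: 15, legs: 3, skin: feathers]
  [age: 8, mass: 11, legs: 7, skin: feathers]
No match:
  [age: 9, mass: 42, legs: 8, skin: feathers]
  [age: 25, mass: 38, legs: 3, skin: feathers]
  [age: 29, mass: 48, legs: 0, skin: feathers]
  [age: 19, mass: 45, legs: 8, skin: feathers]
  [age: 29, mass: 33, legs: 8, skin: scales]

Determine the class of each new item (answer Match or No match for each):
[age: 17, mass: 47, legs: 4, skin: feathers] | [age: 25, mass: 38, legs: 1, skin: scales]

The common property of the 'Match' items is: mass ≤ 17. No 'No match' item has it.
[age: 17, mass: 47, legs: 4, skin: feathers]: mass = 47, does not fit → No match.
[age: 25, mass: 38, legs: 1, skin: scales]: mass = 38, does not fit → No match.

No match, No match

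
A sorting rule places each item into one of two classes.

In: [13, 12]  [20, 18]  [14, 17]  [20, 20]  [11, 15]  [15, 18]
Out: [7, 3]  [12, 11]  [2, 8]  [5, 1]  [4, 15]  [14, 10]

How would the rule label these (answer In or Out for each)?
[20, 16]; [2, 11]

In, Out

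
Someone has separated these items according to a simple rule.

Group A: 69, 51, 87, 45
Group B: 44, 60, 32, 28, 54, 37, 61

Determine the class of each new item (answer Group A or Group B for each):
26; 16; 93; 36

A rule that fits every label: ≡ 3 (mod 6) — true of each 'Group A' example, false of each 'Group B' one.
26: 26 mod 6 = 2 — lacks this property, so Group B.
16: 16 mod 6 = 4 — lacks this property, so Group B.
93: 93 mod 6 = 3 — passes, so Group A.
36: 36 mod 6 = 0 — lacks this property, so Group B.

Group B, Group B, Group A, Group B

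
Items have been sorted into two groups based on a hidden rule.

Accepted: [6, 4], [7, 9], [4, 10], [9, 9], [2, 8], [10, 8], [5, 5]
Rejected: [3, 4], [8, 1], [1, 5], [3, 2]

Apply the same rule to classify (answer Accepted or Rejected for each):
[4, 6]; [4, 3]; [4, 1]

Rule: sum ≥ 10. This holds for each 'Accepted' example and fails for each 'Rejected' one.

Accepted, Rejected, Rejected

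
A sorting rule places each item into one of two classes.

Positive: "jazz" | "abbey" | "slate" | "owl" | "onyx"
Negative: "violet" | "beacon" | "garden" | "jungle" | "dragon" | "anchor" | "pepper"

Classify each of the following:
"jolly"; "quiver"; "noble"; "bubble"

The distinguishing property — length ≤ 5 — holds for all the 'Positive' cases and none of the 'Negative' cases.
"jolly": length 5 — has this property, so Positive. "quiver": length 6 — fails this test, so Negative. "noble": length 5 — has this property, so Positive. "bubble": length 6 — fails this test, so Negative.

Positive, Negative, Positive, Negative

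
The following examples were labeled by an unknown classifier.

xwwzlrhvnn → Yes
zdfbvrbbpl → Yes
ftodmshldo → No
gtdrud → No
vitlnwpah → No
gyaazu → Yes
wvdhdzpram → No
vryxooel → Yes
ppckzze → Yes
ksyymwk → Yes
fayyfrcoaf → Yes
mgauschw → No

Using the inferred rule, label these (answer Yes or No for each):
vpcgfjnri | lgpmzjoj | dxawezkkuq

Looking at the examples, the only property every 'Yes' case has and every 'No' case lacks is: has a double letter.

No, No, Yes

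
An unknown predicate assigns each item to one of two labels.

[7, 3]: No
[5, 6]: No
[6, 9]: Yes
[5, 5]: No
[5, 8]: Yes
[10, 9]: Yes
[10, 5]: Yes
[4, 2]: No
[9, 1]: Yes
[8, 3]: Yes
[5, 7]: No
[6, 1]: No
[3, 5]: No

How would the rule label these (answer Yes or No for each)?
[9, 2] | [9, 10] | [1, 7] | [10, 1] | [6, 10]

Yes, Yes, No, Yes, Yes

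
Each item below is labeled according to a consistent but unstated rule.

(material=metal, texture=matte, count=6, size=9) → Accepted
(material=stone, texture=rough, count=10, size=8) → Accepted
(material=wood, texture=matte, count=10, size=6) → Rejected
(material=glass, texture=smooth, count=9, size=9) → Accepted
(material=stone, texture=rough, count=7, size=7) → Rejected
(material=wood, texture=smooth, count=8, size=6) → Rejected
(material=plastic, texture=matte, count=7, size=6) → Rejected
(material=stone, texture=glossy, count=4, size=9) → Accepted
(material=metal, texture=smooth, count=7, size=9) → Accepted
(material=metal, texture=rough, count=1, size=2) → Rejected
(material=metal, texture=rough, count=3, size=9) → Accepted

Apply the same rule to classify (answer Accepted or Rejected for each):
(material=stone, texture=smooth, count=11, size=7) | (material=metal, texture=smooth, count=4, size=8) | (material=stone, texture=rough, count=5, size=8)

Rejected, Accepted, Accepted

A rule that fits every label: size ≥ 8 — true of each 'Accepted' example, false of each 'Rejected' one.
(material=stone, texture=smooth, count=11, size=7) → size = 7 → Rejected. (material=metal, texture=smooth, count=4, size=8) → size = 8 → Accepted. (material=stone, texture=rough, count=5, size=8) → size = 8 → Accepted.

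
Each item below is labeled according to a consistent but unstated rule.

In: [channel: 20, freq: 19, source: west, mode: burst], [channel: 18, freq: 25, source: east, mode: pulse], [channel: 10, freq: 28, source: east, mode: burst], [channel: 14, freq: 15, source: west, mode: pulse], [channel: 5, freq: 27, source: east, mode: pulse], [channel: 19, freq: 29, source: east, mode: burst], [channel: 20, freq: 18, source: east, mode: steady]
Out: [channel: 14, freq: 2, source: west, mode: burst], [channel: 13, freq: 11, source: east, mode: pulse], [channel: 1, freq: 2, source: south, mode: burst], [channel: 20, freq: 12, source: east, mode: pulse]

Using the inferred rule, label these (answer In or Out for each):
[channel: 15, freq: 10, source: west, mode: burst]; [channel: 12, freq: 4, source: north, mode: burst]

Out, Out

The common property of the 'In' items is: freq ≥ 15. No 'Out' item has it.
[channel: 15, freq: 10, source: west, mode: burst] — freq = 10, hence Out.
[channel: 12, freq: 4, source: north, mode: burst] — freq = 4, hence Out.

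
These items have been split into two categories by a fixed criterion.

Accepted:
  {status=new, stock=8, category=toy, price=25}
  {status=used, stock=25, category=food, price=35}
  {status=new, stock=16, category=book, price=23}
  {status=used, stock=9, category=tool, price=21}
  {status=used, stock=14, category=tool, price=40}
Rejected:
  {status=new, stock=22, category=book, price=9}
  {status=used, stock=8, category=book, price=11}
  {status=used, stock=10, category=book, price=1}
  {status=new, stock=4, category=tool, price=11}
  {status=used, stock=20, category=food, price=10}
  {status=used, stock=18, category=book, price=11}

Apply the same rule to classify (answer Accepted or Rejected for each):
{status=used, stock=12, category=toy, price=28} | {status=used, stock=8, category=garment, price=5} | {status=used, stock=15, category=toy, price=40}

The common property of the 'Accepted' items is: price ≥ 21. No 'Rejected' item has it.
{status=used, stock=12, category=toy, price=28}: price = 28, fits → Accepted. {status=used, stock=8, category=garment, price=5}: price = 5, doesn't qualify → Rejected. {status=used, stock=15, category=toy, price=40}: price = 40, fits → Accepted.

Accepted, Rejected, Accepted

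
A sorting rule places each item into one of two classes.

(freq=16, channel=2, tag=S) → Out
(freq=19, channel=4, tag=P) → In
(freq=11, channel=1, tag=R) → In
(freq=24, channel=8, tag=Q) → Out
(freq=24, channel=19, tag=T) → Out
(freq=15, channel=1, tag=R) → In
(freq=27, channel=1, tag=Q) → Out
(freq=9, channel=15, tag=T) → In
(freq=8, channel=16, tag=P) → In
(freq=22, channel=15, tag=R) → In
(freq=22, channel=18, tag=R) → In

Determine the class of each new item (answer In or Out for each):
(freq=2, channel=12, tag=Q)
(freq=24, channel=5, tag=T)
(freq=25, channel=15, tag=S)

In, Out, Out

Rule: freq ≠ 16 AND freq ≤ 22. This holds for each 'In' example and fails for each 'Out' one.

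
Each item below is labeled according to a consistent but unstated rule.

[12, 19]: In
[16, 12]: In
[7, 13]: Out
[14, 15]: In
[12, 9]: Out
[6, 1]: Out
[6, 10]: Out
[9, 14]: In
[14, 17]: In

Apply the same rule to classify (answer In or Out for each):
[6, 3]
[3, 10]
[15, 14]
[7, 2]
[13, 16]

Out, Out, In, Out, In

'In' ⟺ sum ≥ 23.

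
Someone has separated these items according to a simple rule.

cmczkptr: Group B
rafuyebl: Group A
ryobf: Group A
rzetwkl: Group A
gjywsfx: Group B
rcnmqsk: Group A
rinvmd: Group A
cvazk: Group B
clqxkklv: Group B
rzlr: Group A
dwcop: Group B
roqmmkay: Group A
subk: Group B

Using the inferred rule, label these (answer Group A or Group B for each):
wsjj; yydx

Group B, Group B

The common property of the 'Group A' items is: starts with 'r'. No 'Group B' item has it.
wsjj: Group B (starts with 'w').
yydx: Group B (starts with 'y').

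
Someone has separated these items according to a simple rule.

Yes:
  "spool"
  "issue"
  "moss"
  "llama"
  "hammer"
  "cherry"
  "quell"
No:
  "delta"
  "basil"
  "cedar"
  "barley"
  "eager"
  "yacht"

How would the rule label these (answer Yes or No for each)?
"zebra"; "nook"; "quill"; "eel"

No, Yes, Yes, Yes

The pattern is that an item is 'Yes' exactly when: has a double letter.
"zebra": no doubled letter, fails this test → No. "nook": 'oo' doubled, passes → Yes. "quill": 'll' doubled, passes → Yes. "eel": 'ee' doubled, passes → Yes.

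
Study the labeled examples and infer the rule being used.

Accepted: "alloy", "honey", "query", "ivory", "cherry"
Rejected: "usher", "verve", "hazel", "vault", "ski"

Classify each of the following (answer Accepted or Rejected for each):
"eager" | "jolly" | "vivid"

Rejected, Accepted, Rejected

A rule that fits every label: contains 'y' — true of each 'Accepted' example, false of each 'Rejected' one.
"eager": no 'y', does not fit → Rejected.
"jolly": has 'y', matches → Accepted.
"vivid": no 'y', does not fit → Rejected.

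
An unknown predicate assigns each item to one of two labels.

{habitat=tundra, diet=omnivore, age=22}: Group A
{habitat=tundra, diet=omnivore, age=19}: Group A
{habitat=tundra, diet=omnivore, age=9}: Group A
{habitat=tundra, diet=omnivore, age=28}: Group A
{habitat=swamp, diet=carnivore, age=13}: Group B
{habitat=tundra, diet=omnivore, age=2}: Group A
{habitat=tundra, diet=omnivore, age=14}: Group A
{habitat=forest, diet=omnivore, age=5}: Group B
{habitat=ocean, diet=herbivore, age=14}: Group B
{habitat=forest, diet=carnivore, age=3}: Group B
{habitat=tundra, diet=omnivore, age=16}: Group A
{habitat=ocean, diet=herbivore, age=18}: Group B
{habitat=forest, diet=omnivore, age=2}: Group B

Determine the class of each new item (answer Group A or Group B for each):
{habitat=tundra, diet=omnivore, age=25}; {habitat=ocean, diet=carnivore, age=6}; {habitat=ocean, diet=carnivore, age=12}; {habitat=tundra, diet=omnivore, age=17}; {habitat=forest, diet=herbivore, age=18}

Every 'Group A' example satisfies: habitat is tundra. None of the 'Group B' examples do.
{habitat=tundra, diet=omnivore, age=25}: habitat is tundra, satisfies this → Group A. {habitat=ocean, diet=carnivore, age=6}: habitat is ocean, does not pass → Group B. {habitat=ocean, diet=carnivore, age=12}: habitat is ocean, does not pass → Group B. {habitat=tundra, diet=omnivore, age=17}: habitat is tundra, satisfies this → Group A. {habitat=forest, diet=herbivore, age=18}: habitat is forest, does not pass → Group B.

Group A, Group B, Group B, Group A, Group B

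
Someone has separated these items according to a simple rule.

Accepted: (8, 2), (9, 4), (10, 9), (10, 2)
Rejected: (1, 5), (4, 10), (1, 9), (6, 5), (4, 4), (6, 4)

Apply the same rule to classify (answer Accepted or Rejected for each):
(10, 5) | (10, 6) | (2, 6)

'Accepted' ⟺ first ≥ 8.

Accepted, Accepted, Rejected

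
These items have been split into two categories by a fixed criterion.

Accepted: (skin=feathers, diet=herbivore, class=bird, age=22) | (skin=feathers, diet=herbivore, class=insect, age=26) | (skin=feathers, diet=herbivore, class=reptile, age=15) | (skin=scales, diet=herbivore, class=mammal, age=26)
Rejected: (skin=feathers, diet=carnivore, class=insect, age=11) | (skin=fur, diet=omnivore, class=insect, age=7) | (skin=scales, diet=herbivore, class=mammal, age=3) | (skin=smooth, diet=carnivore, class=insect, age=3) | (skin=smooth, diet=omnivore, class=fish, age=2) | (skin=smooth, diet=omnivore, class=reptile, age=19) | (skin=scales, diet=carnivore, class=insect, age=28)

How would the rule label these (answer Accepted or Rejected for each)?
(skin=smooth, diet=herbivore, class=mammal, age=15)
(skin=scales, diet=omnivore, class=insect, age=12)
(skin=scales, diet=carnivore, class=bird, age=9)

Accepted, Rejected, Rejected

A rule that fits every label: diet is herbivore AND age ≥ 7 — true of each 'Accepted' example, false of each 'Rejected' one.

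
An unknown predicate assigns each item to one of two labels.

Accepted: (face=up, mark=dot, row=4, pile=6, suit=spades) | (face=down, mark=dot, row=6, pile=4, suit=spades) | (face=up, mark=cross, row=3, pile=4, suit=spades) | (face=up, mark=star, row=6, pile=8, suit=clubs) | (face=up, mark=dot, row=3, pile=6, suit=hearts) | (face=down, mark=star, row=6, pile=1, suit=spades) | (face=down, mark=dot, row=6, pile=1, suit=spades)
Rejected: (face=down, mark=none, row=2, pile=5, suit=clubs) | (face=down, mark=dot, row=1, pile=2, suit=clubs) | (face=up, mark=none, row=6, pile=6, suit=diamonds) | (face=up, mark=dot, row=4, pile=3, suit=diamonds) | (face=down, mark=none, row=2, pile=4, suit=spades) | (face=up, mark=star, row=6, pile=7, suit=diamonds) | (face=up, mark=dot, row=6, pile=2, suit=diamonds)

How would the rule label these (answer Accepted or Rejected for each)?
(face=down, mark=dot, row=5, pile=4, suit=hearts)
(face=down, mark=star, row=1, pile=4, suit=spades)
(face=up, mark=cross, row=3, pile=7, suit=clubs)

The simplest hypothesis consistent with all the labels is: suit is not diamonds AND row ≥ 3.
(face=down, mark=dot, row=5, pile=4, suit=hearts) → suit is hearts, row = 5 → Accepted. (face=down, mark=star, row=1, pile=4, suit=spades) → suit is spades, row = 1 → Rejected. (face=up, mark=cross, row=3, pile=7, suit=clubs) → suit is clubs, row = 3 → Accepted.

Accepted, Rejected, Accepted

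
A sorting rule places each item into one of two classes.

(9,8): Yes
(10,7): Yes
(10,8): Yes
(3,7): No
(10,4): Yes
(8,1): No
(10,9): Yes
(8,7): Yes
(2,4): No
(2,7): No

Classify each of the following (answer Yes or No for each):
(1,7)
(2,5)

No, No

A rule that fits every label: sum ≥ 14 — true of each 'Yes' example, false of each 'No' one.
(1,7): 1+7 = 8 — does not pass, so No. (2,5): 2+5 = 7 — does not pass, so No.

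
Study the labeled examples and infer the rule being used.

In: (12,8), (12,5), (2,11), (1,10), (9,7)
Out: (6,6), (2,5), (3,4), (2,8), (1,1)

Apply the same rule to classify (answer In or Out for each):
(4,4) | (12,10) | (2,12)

Out, In, In

The simplest hypothesis consistent with all the labels is: max ≥ 9.
(4,4): max 4 — fails the rule, so Out. (12,10): max 12 — qualifies, so In. (2,12): max 12 — qualifies, so In.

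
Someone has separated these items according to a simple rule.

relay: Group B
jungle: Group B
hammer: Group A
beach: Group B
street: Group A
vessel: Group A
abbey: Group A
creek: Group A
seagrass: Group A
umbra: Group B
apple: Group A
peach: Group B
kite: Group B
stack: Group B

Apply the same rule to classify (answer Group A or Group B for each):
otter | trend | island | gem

The pattern is that an item is 'Group A' exactly when: has a double letter.
otter → 'tt' doubled → Group A. trend → no doubled letter → Group B. island → no doubled letter → Group B. gem → no doubled letter → Group B.

Group A, Group B, Group B, Group B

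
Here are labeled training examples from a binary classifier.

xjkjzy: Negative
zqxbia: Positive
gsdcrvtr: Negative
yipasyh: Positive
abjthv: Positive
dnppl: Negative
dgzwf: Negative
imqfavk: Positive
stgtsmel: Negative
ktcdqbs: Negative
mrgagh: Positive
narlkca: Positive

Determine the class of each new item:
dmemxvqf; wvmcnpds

Negative, Negative

The rule appears to be: contains 'a'.
dmemxvqf — no 'a', hence Negative. wvmcnpds — no 'a', hence Negative.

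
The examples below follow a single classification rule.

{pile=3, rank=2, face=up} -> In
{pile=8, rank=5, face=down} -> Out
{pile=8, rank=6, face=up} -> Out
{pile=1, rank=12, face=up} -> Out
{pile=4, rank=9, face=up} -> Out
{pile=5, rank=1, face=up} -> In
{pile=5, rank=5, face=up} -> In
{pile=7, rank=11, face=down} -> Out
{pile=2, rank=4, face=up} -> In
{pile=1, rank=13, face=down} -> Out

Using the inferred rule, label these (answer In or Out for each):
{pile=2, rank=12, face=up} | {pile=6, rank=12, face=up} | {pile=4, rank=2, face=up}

'In' ⟺ face is up AND rank ≤ 5.

Out, Out, In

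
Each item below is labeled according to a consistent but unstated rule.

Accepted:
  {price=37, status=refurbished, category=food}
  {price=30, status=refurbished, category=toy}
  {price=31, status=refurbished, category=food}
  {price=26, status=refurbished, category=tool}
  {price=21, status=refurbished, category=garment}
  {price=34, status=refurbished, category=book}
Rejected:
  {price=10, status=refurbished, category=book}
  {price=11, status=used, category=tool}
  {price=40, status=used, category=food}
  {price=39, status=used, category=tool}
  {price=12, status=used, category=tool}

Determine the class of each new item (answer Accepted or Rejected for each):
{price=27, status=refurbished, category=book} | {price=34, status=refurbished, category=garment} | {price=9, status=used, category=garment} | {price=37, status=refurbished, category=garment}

The distinguishing property — status is refurbished AND price ≥ 11 — holds for all the 'Accepted' cases and none of the 'Rejected' cases.

Accepted, Accepted, Rejected, Accepted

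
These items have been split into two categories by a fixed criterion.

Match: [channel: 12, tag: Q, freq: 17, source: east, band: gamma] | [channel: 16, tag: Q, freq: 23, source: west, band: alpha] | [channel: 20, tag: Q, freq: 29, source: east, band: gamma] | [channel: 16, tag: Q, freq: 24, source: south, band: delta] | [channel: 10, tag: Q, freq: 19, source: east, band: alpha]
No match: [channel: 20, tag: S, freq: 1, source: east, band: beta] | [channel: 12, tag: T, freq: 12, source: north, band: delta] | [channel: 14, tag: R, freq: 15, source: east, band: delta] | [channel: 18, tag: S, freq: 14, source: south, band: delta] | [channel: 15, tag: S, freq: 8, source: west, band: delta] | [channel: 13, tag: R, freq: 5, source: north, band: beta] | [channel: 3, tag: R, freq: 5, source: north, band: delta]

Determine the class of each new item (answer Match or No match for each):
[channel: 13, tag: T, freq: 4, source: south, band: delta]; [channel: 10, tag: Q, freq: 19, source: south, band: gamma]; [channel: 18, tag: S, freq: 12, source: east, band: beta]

No match, Match, No match

The common property of the 'Match' items is: tag is Q. No 'No match' item has it.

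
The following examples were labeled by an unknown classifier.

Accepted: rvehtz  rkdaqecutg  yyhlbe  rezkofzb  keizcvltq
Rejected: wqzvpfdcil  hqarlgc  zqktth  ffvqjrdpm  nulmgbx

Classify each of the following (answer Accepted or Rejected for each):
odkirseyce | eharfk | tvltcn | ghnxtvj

Comparing the two groups points to one rule — contains 'e'.

Accepted, Accepted, Rejected, Rejected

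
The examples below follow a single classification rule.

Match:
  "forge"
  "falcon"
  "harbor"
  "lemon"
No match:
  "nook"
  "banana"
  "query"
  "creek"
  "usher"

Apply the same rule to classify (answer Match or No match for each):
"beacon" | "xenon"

Match, Match

The pattern is that an item is 'Match' exactly when: length ≥ 5 AND contains 'o'.
"beacon" → length 6, has 'o' → Match. "xenon" → length 5, has 'o' → Match.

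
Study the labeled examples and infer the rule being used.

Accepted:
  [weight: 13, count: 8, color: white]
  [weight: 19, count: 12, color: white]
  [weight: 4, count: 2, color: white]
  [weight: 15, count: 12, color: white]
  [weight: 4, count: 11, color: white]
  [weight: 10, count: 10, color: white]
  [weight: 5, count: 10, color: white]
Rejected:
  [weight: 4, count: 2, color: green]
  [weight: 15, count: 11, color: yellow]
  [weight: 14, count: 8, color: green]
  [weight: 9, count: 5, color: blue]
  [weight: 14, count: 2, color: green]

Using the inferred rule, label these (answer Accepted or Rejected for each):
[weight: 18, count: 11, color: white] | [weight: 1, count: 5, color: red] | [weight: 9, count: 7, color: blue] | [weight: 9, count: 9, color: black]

'Accepted' ⟺ color is white.

Accepted, Rejected, Rejected, Rejected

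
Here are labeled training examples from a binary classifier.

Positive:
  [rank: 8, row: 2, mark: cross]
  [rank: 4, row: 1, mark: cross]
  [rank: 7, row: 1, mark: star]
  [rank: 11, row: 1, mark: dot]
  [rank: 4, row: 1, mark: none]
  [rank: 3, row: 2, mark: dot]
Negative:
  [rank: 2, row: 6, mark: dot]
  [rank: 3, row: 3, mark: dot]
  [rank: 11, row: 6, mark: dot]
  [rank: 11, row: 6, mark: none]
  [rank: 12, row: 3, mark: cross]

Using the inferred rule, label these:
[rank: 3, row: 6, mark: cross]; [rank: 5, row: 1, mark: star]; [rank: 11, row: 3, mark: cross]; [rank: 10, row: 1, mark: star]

Negative, Positive, Negative, Positive

The pattern is that an item is 'Positive' exactly when: row ≤ 2.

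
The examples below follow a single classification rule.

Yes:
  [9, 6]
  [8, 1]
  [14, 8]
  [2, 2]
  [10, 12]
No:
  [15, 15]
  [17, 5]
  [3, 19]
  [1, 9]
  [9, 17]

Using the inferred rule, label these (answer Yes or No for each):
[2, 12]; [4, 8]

The common property of the 'Yes' items is: product is even. No 'No' item has it.
[2, 12]: Yes (2·12 = 24). [4, 8]: Yes (4·8 = 32).

Yes, Yes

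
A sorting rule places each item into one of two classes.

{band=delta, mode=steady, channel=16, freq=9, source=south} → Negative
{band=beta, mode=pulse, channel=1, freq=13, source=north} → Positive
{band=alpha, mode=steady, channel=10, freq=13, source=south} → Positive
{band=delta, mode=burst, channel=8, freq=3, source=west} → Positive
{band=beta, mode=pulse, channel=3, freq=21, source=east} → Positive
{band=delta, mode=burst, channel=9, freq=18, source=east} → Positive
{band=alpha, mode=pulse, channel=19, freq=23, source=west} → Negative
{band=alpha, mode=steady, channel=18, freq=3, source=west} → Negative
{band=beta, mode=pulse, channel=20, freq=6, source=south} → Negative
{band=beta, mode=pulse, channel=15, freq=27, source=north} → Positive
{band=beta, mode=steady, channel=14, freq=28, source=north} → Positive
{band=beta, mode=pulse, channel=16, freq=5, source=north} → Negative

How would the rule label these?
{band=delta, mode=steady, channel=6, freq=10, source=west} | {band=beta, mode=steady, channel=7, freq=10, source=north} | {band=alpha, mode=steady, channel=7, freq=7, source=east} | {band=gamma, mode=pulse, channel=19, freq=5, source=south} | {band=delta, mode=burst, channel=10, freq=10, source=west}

Positive, Positive, Positive, Negative, Positive

The rule appears to be: channel ≤ 15.
Positive: {band=delta, mode=steady, channel=6, freq=10, source=west}, since channel = 6.
Positive: {band=beta, mode=steady, channel=7, freq=10, source=north}, since channel = 7.
Positive: {band=alpha, mode=steady, channel=7, freq=7, source=east}, since channel = 7.
Negative: {band=gamma, mode=pulse, channel=19, freq=5, source=south}, since channel = 19.
Positive: {band=delta, mode=burst, channel=10, freq=10, source=west}, since channel = 10.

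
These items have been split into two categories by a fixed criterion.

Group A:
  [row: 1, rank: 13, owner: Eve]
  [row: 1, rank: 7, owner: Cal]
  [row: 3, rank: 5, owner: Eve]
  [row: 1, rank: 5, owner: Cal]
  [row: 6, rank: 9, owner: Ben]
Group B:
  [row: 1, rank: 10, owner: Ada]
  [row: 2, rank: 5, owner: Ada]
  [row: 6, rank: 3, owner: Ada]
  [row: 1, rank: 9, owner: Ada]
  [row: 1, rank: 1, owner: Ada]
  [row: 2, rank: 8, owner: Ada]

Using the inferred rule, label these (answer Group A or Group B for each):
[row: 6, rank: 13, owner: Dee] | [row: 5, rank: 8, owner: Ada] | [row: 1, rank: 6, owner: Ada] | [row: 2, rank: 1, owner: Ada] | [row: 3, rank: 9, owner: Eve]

Group A, Group B, Group B, Group B, Group A

The pattern is that an item is 'Group A' exactly when: owner is not Ada.
Group A: [row: 6, rank: 13, owner: Dee], since owner is Dee. Group B: [row: 5, rank: 8, owner: Ada], since owner is Ada. Group B: [row: 1, rank: 6, owner: Ada], since owner is Ada. Group B: [row: 2, rank: 1, owner: Ada], since owner is Ada. Group A: [row: 3, rank: 9, owner: Eve], since owner is Eve.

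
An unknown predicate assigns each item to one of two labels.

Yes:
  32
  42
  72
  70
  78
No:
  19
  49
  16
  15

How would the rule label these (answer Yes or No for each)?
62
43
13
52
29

The simplest hypothesis consistent with all the labels is: even AND at least 19.
62: Yes (62 is even, 62 ≥ 19). 43: No (43 is odd, 43 ≥ 19). 13: No (13 is odd, 13 < 19). 52: Yes (52 is even, 52 ≥ 19). 29: No (29 is odd, 29 ≥ 19).

Yes, No, No, Yes, No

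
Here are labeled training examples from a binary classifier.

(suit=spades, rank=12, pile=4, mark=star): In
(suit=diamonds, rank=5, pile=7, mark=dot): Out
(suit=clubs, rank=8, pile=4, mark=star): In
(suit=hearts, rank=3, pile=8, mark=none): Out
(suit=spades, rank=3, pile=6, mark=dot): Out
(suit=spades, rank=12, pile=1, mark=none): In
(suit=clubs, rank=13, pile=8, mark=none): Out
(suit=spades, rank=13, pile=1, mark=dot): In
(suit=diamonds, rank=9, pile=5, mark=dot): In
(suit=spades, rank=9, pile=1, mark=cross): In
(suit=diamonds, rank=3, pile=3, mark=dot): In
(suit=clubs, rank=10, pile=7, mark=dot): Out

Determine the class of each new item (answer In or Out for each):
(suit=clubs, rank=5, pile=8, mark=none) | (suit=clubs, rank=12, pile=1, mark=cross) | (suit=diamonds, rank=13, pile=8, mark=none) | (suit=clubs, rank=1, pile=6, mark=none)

Out, In, Out, Out

'In' ⟺ pile ≤ 5.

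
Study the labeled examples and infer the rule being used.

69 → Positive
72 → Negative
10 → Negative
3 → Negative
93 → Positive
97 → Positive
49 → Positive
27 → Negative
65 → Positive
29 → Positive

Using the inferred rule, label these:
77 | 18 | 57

The classifier is using: digit sum ≥ 10.
77: digit sum 7+7 = 14, passes → Positive.
18: digit sum 1+8 = 9, doesn't qualify → Negative.
57: digit sum 5+7 = 12, passes → Positive.

Positive, Negative, Positive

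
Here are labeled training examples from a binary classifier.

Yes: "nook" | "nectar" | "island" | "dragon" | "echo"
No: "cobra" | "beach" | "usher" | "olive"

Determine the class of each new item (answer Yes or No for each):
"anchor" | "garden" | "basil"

Yes, Yes, No

The pattern is that an item is 'Yes' exactly when: even length.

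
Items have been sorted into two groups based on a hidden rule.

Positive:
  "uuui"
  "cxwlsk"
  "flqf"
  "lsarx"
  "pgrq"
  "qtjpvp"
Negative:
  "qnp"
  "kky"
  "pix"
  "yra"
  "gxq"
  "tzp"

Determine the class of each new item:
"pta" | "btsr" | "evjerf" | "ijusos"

One predicate separates the groups cleanly: length ≥ 4.

Negative, Positive, Positive, Positive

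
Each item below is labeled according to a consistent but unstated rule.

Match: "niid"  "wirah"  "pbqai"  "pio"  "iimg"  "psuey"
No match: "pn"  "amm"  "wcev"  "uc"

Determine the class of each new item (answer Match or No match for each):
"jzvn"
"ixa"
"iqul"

The simplest hypothesis consistent with all the labels is: has ≥ 2 vowels.
"jzvn": 0 vowels — does not pass, so No match. "ixa": 2 vowels — meets the rule, so Match. "iqul": 2 vowels — meets the rule, so Match.

No match, Match, Match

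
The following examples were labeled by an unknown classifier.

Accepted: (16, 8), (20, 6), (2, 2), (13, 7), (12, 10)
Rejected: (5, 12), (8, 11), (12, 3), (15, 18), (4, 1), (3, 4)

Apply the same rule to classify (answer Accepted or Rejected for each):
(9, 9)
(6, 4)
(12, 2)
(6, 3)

Rule: sum is even. This holds for each 'Accepted' example and fails for each 'Rejected' one.
(9, 9) — 9+9 = 18, hence Accepted.
(6, 4) — 6+4 = 10, hence Accepted.
(12, 2) — 12+2 = 14, hence Accepted.
(6, 3) — 6+3 = 9, hence Rejected.

Accepted, Accepted, Accepted, Rejected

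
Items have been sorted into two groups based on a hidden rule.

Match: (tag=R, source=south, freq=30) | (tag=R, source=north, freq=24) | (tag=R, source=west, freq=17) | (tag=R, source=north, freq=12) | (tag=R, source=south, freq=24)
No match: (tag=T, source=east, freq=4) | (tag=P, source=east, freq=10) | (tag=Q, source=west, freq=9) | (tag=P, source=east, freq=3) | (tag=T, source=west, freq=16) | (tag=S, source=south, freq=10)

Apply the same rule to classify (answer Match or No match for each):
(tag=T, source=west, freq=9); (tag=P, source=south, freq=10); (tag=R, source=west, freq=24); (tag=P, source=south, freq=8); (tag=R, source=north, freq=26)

No match, No match, Match, No match, Match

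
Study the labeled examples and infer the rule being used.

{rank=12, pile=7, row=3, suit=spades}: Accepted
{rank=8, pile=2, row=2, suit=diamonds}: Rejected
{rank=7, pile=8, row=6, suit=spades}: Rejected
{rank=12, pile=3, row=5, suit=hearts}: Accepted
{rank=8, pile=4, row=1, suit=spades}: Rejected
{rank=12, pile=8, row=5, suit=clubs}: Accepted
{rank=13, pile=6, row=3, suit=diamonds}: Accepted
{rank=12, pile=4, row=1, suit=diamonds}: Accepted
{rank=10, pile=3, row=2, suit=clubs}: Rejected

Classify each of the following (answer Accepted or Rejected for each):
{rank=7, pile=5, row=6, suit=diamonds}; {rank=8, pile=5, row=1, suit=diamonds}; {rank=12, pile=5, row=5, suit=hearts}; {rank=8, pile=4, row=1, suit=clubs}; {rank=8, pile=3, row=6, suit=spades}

Rejected, Rejected, Accepted, Rejected, Rejected

The common property of the 'Accepted' items is: rank ≥ 12. No 'Rejected' item has it.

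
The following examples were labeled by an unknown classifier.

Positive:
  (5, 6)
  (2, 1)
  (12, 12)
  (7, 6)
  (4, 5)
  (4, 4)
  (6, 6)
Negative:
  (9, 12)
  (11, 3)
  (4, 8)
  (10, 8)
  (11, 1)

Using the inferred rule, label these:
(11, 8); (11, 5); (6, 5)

Every 'Positive' example satisfies: |first − second| ≤ 1. None of the 'Negative' examples do.
(11, 8) → |11−8| = 3 → Negative. (11, 5) → |11−5| = 6 → Negative. (6, 5) → |6−5| = 1 → Positive.

Negative, Negative, Positive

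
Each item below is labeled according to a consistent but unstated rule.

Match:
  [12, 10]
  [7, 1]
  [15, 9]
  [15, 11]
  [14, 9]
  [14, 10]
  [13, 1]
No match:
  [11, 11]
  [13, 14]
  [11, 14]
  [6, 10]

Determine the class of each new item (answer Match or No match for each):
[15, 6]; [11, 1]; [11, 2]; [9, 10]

The pattern is that an item is 'Match' exactly when: first > second.
[15, 6] → 15 > 6 → Match. [11, 1] → 11 > 1 → Match. [11, 2] → 11 > 2 → Match. [9, 10] → 9 < 10 → No match.

Match, Match, Match, No match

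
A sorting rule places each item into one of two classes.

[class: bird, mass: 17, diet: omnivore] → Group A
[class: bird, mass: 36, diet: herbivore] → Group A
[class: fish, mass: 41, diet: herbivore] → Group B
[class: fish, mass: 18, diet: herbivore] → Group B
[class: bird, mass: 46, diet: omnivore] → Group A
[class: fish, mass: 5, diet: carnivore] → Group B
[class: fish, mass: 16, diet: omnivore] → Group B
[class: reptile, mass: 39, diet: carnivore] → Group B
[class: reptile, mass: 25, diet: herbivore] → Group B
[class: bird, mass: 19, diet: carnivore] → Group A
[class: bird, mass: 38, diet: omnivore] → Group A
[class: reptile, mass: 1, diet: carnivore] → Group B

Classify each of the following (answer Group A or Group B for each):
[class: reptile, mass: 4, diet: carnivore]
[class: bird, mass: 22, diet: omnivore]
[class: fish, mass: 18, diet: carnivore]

Group B, Group A, Group B

The common property of the 'Group A' items is: class is bird. No 'Group B' item has it.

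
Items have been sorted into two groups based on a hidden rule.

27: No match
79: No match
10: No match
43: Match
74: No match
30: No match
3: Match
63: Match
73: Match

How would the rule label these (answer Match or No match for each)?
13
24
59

Match, No match, No match

The simplest hypothesis consistent with all the labels is: ends in digit 3.
13: Match (last digit 3). 24: No match (last digit 4). 59: No match (last digit 9).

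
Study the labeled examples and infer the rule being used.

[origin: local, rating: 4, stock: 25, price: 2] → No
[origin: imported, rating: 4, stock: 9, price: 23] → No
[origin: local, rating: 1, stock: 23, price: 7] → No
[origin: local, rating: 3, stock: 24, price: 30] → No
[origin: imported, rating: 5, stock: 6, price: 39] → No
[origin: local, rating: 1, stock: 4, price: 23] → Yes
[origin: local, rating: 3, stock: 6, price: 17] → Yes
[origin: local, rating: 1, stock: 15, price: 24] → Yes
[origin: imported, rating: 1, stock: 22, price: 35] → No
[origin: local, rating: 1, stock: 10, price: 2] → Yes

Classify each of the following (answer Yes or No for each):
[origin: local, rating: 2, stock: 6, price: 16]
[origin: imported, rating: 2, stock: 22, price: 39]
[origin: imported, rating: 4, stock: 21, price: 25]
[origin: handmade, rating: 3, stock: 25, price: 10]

One predicate separates the groups cleanly: origin is local AND stock ≤ 15.

Yes, No, No, No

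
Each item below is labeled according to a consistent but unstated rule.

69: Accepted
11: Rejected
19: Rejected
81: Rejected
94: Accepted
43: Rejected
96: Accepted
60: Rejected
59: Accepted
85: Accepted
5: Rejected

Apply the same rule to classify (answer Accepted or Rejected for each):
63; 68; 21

Rejected, Accepted, Rejected

Rule: digit sum ≥ 11. This holds for each 'Accepted' example and fails for each 'Rejected' one.
63: Rejected (digit sum 6+3 = 9). 68: Accepted (digit sum 6+8 = 14). 21: Rejected (digit sum 2+1 = 3).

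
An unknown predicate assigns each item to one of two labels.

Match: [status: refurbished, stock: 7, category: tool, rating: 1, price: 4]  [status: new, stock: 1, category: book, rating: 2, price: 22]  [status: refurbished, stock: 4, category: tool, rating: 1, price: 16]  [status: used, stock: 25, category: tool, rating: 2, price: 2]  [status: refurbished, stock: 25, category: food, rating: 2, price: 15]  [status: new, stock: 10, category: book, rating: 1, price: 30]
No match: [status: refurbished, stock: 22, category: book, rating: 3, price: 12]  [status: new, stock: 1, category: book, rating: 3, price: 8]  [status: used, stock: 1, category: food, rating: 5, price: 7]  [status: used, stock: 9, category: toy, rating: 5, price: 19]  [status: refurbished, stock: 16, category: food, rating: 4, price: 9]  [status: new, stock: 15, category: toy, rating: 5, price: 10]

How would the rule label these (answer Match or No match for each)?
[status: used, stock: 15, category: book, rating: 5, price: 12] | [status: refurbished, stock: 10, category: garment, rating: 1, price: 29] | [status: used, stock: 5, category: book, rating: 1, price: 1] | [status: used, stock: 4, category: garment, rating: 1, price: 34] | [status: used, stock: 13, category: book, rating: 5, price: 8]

No match, Match, Match, Match, No match

Every 'Match' example satisfies: rating ≤ 2. None of the 'No match' examples do.
[status: used, stock: 15, category: book, rating: 5, price: 12] → rating = 5 → No match. [status: refurbished, stock: 10, category: garment, rating: 1, price: 29] → rating = 1 → Match. [status: used, stock: 5, category: book, rating: 1, price: 1] → rating = 1 → Match. [status: used, stock: 4, category: garment, rating: 1, price: 34] → rating = 1 → Match. [status: used, stock: 13, category: book, rating: 5, price: 8] → rating = 5 → No match.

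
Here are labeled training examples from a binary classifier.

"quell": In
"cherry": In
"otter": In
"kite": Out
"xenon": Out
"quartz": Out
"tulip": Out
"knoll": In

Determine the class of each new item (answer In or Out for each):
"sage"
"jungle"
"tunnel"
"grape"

Out, Out, In, Out

Every 'In' example satisfies: has a double letter. None of the 'Out' examples do.
"sage": no doubled letter — doesn't qualify, so Out.
"jungle": no doubled letter — doesn't qualify, so Out.
"tunnel": 'nn' doubled — qualifies, so In.
"grape": no doubled letter — doesn't qualify, so Out.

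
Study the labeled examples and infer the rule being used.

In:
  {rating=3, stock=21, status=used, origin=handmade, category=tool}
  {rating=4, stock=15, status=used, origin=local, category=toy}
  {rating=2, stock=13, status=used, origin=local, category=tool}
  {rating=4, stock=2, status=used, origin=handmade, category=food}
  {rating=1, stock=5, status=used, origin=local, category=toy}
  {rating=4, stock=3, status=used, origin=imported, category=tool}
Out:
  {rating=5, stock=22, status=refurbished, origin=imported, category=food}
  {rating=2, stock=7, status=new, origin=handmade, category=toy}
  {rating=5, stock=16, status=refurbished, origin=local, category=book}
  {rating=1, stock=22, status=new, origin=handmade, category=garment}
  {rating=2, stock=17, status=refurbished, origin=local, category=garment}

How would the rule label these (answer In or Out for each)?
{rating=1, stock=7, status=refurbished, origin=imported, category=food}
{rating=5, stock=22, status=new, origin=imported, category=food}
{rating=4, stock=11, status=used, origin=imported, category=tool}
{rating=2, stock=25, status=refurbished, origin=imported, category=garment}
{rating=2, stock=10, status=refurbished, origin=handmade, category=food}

A rule that fits every label: status is used — true of each 'In' example, false of each 'Out' one.

Out, Out, In, Out, Out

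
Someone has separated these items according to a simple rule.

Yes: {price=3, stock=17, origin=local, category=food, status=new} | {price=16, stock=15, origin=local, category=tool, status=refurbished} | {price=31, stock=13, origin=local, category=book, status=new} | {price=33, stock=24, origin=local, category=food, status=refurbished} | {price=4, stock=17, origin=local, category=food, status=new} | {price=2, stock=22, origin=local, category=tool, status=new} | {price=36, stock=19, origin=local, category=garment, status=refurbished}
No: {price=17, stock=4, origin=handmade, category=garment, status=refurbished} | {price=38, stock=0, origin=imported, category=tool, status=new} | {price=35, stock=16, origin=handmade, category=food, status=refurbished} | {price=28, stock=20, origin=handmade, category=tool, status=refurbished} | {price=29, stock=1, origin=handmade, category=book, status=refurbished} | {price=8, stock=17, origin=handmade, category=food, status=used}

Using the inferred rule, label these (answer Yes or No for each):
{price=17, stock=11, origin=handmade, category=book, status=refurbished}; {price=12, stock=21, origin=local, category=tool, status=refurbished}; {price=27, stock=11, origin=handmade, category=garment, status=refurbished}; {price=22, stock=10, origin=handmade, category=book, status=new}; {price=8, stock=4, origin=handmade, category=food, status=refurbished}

The simplest hypothesis consistent with all the labels is: origin is local.
{price=17, stock=11, origin=handmade, category=book, status=refurbished}: origin is handmade — doesn't qualify, so No.
{price=12, stock=21, origin=local, category=tool, status=refurbished}: origin is local — checks out, so Yes.
{price=27, stock=11, origin=handmade, category=garment, status=refurbished}: origin is handmade — doesn't qualify, so No.
{price=22, stock=10, origin=handmade, category=book, status=new}: origin is handmade — doesn't qualify, so No.
{price=8, stock=4, origin=handmade, category=food, status=refurbished}: origin is handmade — doesn't qualify, so No.

No, Yes, No, No, No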